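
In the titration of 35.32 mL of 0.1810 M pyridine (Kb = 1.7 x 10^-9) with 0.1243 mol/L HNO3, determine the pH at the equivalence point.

n(C5H5N) = 0.1810 x 0.03532 = 0.006393 mol; V(HNO3) at equivalence = 0.006393/0.1243 = 0.05143 L.
At equivalence the base is fully converted to C5H5NH+; total volume = 0.08675 L, so [C5H5NH+] = 0.006393/0.08675 = 0.07369 M.
Ka(C5H5NH+) = Kw/Kb = 1.0e-14 / 1.7 x 10^-9 = 5.88e-6.
[H^+] = sqrt(Ka x [C5H5NH+]) = sqrt(5.88e-6 x 0.07369) = 0.000658 M.
pH = -log(0.000658) = 3.18.

3.18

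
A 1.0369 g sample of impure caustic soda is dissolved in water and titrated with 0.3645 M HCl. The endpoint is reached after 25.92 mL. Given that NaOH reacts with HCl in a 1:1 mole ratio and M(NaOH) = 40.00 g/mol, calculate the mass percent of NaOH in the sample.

36.4%

n(HCl) = 0.3645 x 0.02592 = 0.009448 mol.
n(NaOH) = 0.009448 / 1 = 0.009448 mol.
mass of NaOH = 0.009448 x 40.00 = 0.3779 g.
% purity = 0.3779 / 1.0369 x 100 = 36.4%.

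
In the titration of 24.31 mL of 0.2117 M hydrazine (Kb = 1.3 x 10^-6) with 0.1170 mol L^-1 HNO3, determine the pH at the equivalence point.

n(N2H4) = 0.2117 x 0.02431 = 0.005146 mol; V(HNO3) at equivalence = 0.005146/0.1170 = 0.04399 L.
At equivalence the base is fully converted to N2H5+; total volume = 0.06830 L, so [N2H5+] = 0.005146/0.06830 = 0.07535 M.
Ka(N2H5+) = Kw/Kb = 1.0e-14 / 1.3 x 10^-6 = 7.69e-9.
[H^+] = sqrt(Ka x [N2H5+]) = sqrt(7.69e-9 x 0.07535) = 2.41e-5 M.
pH = -log(2.41e-5) = 4.62.

4.62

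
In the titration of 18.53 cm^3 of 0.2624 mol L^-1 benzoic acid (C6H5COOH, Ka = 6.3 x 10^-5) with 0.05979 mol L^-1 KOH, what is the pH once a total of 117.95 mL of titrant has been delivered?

12.21

n(acid) = 0.2624 x 0.01853 = 0.004862 mol; n(KOH) added = 0.05979 x 0.1179 = 0.007052 mol.
Base is in excess by 0.007052 - 0.004862 = 0.002190 mol in a total volume of 0.1365 L.
[OH^-] = 0.002190/0.1365 = 0.01605 M, so pOH = 1.79 and pH = 14.00 - 1.79 = 12.21.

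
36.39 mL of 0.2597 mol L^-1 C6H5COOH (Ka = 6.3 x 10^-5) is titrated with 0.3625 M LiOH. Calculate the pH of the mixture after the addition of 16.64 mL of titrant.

Initial n(C6H5COOH) = 0.2597 x 0.03639 = 0.009450 mol.
n(LiOH) added = 0.3625 x 0.01664 = 0.006032 mol, converting that many moles of C6H5COOH to C6H5COO-.
Remaining n(C6H5COOH) = 0.003418 mol; n(C6H5COO-) = 0.006032 mol.
By Henderson-Hasselbalch, pH = pKa + log([A^-]/[HA]) = 4.20 + log(0.006032/0.003418) = 4.20 + (+0.25) = 4.45.

4.45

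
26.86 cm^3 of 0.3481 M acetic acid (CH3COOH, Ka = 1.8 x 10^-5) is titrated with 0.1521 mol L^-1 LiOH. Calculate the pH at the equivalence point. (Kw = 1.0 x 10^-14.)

8.88

n(CH3COOH) = 0.3481 x 0.02686 = 0.009350 mol; V(LiOH) at equivalence = 0.009350/0.1521 = 0.06147 L.
At equivalence all the acid is converted to CH3COO-; total volume = 0.02686 + 0.06147 = 0.08833 L, so [CH3COO-] = 0.009350/0.08833 = 0.1058 M.
Kb = Kw/Ka = 1.0e-14 / 1.8 x 10^-5 = 5.56e-10.
[OH^-] = sqrt(Kb x [CH3COO-]) = sqrt(5.56e-10 x 0.1058) = 7.67e-6 M.
pOH = 5.12, so pH = 14.00 - 5.12 = 8.88.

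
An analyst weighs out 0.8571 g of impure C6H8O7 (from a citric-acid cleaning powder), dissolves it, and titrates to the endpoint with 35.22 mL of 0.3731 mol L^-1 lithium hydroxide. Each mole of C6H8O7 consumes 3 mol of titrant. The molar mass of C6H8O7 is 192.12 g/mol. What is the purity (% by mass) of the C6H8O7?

n(LiOH) = 0.3731 x 0.03522 = 0.01314 mol.
n(C6H8O7) = 0.01314 / 3 = 0.004380 mol.
mass of C6H8O7 = 0.004380 x 192.12 = 0.8415 g.
% purity = 0.8415 / 0.8571 x 100 = 98.2%.

98.2%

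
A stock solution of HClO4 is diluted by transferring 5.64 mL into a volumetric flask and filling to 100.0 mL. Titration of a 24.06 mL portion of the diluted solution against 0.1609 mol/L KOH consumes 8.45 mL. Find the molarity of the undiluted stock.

n(KOH) = 0.1609 x 0.008450 = 0.001360 mol.
n(HClO4) in the aliquot = 0.001360 mol.
[diluted HClO4] = 0.001360 / 0.02406 = 0.05651 M.
Dilution factor = 100.0/5.640 = 17.73, so [stock] = 0.05651 x 17.73 = 1.00 M.

1.00 M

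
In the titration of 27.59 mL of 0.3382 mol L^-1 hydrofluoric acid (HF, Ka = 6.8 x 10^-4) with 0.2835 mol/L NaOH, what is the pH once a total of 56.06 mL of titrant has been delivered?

n(acid) = 0.3382 x 0.02759 = 0.009331 mol; n(NaOH) added = 0.2835 x 0.05606 = 0.01589 mol.
Base is in excess by 0.01589 - 0.009331 = 0.006562 mol in a total volume of 0.08365 L.
[OH^-] = 0.006562/0.08365 = 0.07845 M, so pOH = 1.11 and pH = 14.00 - 1.11 = 12.89.

12.89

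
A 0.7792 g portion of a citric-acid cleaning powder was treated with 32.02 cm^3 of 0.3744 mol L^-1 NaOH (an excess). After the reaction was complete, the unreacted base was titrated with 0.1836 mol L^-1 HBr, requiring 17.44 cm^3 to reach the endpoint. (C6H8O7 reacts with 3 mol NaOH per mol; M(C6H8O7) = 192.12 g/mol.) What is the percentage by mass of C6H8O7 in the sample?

72.2%

Total n(NaOH) added = 0.3744 x 0.03202 = 0.01199 mol.
n(HBr) used = 0.1836 x 0.01744 = 0.003202 mol, which equals the excess n(NaOH).
So n(NaOH) consumed by the sample = 0.01199 - 0.003202 = 0.008786 mol.
n(C6H8O7) = 0.008786 / 3 = 0.002929 mol.
mass C6H8O7 = 0.002929 x 192.12 = 0.5627 g, so %C6H8O7 = 0.5627/0.7792 x 100 = 72.2%.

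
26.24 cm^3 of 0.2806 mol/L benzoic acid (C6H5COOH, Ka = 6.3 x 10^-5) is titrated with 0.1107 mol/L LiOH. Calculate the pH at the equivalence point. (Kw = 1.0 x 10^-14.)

8.55

n(C6H5COOH) = 0.2806 x 0.02624 = 0.007363 mol; V(LiOH) at equivalence = 0.007363/0.1107 = 0.06651 L.
At equivalence all the acid is converted to C6H5COO-; total volume = 0.02624 + 0.06651 = 0.09275 L, so [C6H5COO-] = 0.007363/0.09275 = 0.07938 M.
Kb = Kw/Ka = 1.0e-14 / 6.3 x 10^-5 = 1.59e-10.
[OH^-] = sqrt(Kb x [C6H5COO-]) = sqrt(1.59e-10 x 0.07938) = 3.55e-6 M.
pOH = 5.45, so pH = 14.00 - 5.45 = 8.55.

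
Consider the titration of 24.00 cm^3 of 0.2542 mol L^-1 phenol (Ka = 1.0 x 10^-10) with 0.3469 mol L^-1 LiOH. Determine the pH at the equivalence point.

n(C6H5OH) = 0.2542 x 0.02400 = 0.006101 mol; V(LiOH) at equivalence = 0.006101/0.3469 = 0.01759 L.
At equivalence all the acid is converted to C6H5O-; total volume = 0.02400 + 0.01759 = 0.04159 L, so [C6H5O-] = 0.006101/0.04159 = 0.1467 M.
Kb = Kw/Ka = 1.0e-14 / 1.0 x 10^-10 = 0.000100.
[OH^-] = sqrt(Kb x [C6H5O-]) = sqrt(0.000100 x 0.1467) = 0.00383 M.
pOH = 2.42, so pH = 14.00 - 2.42 = 11.58.

11.58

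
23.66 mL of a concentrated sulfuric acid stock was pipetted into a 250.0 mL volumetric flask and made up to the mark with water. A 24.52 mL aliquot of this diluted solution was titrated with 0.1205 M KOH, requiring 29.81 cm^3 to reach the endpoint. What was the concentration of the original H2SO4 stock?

n(KOH) = 0.1205 x 0.02981 = 0.003592 mol.
n(H2SO4) in the aliquot = 0.003592 x 1/2 = 0.001796 mol.
[diluted H2SO4] = 0.001796 / 0.02452 = 0.07325 M.
Dilution factor = 250.0/23.66 = 10.57, so [stock] = 0.07325 x 10.57 = 0.774 M.

0.774 M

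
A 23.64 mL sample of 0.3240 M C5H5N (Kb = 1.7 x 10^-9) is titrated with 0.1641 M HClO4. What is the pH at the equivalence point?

n(C5H5N) = 0.3240 x 0.02364 = 0.007659 mol; V(HClO4) at equivalence = 0.007659/0.1641 = 0.04667 L.
At equivalence the base is fully converted to C5H5NH+; total volume = 0.07031 L, so [C5H5NH+] = 0.007659/0.07031 = 0.1089 M.
Ka(C5H5NH+) = Kw/Kb = 1.0e-14 / 1.7 x 10^-9 = 5.88e-6.
[H^+] = sqrt(Ka x [C5H5NH+]) = sqrt(5.88e-6 x 0.1089) = 0.000800 M.
pH = -log(0.000800) = 3.10.

3.10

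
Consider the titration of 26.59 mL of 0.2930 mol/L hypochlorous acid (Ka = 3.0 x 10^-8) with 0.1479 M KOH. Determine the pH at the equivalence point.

n(HClO) = 0.2930 x 0.02659 = 0.007791 mol; V(KOH) at equivalence = 0.007791/0.1479 = 0.05268 L.
At equivalence all the acid is converted to ClO-; total volume = 0.02659 + 0.05268 = 0.07927 L, so [ClO-] = 0.007791/0.07927 = 0.09829 M.
Kb = Kw/Ka = 1.0e-14 / 3.0 x 10^-8 = 3.33e-7.
[OH^-] = sqrt(Kb x [ClO-]) = sqrt(3.33e-7 x 0.09829) = 0.000181 M.
pOH = 3.74, so pH = 14.00 - 3.74 = 10.26.

10.26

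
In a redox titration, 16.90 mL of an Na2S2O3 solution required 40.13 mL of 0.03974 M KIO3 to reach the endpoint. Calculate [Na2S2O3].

0.566 M

n(KIO3) = 0.03974 x 0.04013 = 0.001595 mol.
From the balanced equation, 1 mol KIO3 reacts with 6 mol Na2S2O3, so n(Na2S2O3) = 0.001595 x 6/1 = 0.009569 mol.
[Na2S2O3] = 0.009569 / 0.01690 L = 0.566 M.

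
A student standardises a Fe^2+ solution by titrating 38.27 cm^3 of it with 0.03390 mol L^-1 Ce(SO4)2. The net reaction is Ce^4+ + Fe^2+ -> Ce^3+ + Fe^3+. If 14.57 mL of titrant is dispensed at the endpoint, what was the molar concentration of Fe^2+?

n(Ce(SO4)2) = 0.03390 x 0.01457 = 0.0004939 mol.
From the balanced equation, 1 mol Ce(SO4)2 reacts with 1 mol Fe^2+, so n(Fe^2+) = 0.0004939 x 1/1 = 0.0004939 mol.
[Fe^2+] = 0.0004939 / 0.03827 L = 0.0129 M.

0.0129 M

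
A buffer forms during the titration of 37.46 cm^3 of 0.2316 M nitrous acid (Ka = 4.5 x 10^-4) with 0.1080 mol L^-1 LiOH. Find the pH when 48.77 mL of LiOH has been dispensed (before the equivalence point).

Initial n(HNO2) = 0.2316 x 0.03746 = 0.008676 mol.
n(LiOH) added = 0.1080 x 0.04877 = 0.005267 mol, converting that many moles of HNO2 to NO2-.
Remaining n(HNO2) = 0.003409 mol; n(NO2-) = 0.005267 mol.
By Henderson-Hasselbalch, pH = pKa + log([A^-]/[HA]) = 3.35 + log(0.005267/0.003409) = 3.35 + (+0.19) = 3.54.

3.54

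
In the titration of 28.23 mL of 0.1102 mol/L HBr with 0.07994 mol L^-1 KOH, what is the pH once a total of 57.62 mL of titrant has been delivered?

n(acid) = 0.1102 x 0.02823 = 0.003111 mol; n(KOH) added = 0.07994 x 0.05762 = 0.004606 mol.
Base is in excess by 0.004606 - 0.003111 = 0.001495 mol in a total volume of 0.08585 L.
[OH^-] = 0.001495/0.08585 = 0.01742 M, so pOH = 1.76 and pH = 14.00 - 1.76 = 12.24.

12.24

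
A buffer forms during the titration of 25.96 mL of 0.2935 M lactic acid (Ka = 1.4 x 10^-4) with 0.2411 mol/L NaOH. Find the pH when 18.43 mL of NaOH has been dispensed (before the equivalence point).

4.00

Initial n(HC3H5O3) = 0.2935 x 0.02596 = 0.007619 mol.
n(NaOH) added = 0.2411 x 0.01843 = 0.004443 mol, converting that many moles of HC3H5O3 to C3H5O3-.
Remaining n(HC3H5O3) = 0.003176 mol; n(C3H5O3-) = 0.004443 mol.
By Henderson-Hasselbalch, pH = pKa + log([A^-]/[HA]) = 3.85 + log(0.004443/0.003176) = 3.85 + (+0.15) = 4.00.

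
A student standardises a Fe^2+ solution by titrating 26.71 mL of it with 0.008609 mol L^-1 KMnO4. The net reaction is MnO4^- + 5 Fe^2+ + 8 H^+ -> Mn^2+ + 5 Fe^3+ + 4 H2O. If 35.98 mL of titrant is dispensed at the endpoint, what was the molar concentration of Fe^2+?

0.0580 M

n(KMnO4) = 0.008609 x 0.03598 = 0.0003098 mol.
From the balanced equation, 1 mol KMnO4 reacts with 5 mol Fe^2+, so n(Fe^2+) = 0.0003098 x 5/1 = 0.001549 mol.
[Fe^2+] = 0.001549 / 0.02671 L = 0.0580 M.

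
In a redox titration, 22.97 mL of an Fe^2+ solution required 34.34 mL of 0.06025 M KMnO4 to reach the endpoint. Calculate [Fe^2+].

n(KMnO4) = 0.06025 x 0.03434 = 0.002069 mol.
From the balanced equation, 1 mol KMnO4 reacts with 5 mol Fe^2+, so n(Fe^2+) = 0.002069 x 5/1 = 0.01034 mol.
[Fe^2+] = 0.01034 / 0.02297 L = 0.450 M.

0.450 M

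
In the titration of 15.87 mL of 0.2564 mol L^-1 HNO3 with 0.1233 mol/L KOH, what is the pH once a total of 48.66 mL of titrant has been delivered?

n(acid) = 0.2564 x 0.01587 = 0.004069 mol; n(KOH) added = 0.1233 x 0.04866 = 0.006000 mol.
Base is in excess by 0.006000 - 0.004069 = 0.001931 mol in a total volume of 0.06453 L.
[OH^-] = 0.001931/0.06453 = 0.02992 M, so pOH = 1.52 and pH = 14.00 - 1.52 = 12.48.

12.48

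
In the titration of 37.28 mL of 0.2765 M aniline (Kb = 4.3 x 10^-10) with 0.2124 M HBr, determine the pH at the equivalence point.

n(C6H5NH2) = 0.2765 x 0.03728 = 0.01031 mol; V(HBr) at equivalence = 0.01031/0.2124 = 0.04853 L.
At equivalence the base is fully converted to C6H5NH3+; total volume = 0.08581 L, so [C6H5NH3+] = 0.01031/0.08581 = 0.1201 M.
Ka(C6H5NH3+) = Kw/Kb = 1.0e-14 / 4.3 x 10^-10 = 2.33e-5.
[H^+] = sqrt(Ka x [C6H5NH3+]) = sqrt(2.33e-5 x 0.1201) = 0.00167 M.
pH = -log(0.00167) = 2.78.

2.78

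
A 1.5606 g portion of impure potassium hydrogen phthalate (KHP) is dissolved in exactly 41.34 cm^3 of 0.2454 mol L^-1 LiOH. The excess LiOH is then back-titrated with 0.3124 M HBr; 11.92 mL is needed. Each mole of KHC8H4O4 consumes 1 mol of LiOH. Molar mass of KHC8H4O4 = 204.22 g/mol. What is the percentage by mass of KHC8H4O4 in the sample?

Total n(LiOH) added = 0.2454 x 0.04134 = 0.01014 mol.
n(HBr) used = 0.3124 x 0.01192 = 0.003724 mol, which equals the excess n(LiOH).
So n(LiOH) consumed by the sample = 0.01014 - 0.003724 = 0.006421 mol.
n(KHC8H4O4) = 0.006421 / 1 = 0.006421 mol.
mass KHC8H4O4 = 0.006421 x 204.22 = 1.311 g, so %KHC8H4O4 = 1.311/1.5606 x 100 = 84.0%.

84.0%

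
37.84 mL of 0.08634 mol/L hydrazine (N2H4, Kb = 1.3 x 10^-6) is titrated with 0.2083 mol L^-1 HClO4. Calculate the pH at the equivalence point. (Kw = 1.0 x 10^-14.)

n(N2H4) = 0.08634 x 0.03784 = 0.003267 mol; V(HClO4) at equivalence = 0.003267/0.2083 = 0.01568 L.
At equivalence the base is fully converted to N2H5+; total volume = 0.05352 L, so [N2H5+] = 0.003267/0.05352 = 0.06104 M.
Ka(N2H5+) = Kw/Kb = 1.0e-14 / 1.3 x 10^-6 = 7.69e-9.
[H^+] = sqrt(Ka x [N2H5+]) = sqrt(7.69e-9 x 0.06104) = 2.17e-5 M.
pH = -log(2.17e-5) = 4.66.

4.66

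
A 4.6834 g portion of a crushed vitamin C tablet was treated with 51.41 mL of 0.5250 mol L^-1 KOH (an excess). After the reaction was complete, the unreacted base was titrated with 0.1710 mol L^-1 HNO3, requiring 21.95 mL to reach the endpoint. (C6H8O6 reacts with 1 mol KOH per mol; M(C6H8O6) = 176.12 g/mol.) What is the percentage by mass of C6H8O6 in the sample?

Total n(KOH) added = 0.5250 x 0.05141 = 0.02699 mol.
n(HNO3) used = 0.1710 x 0.02195 = 0.003753 mol, which equals the excess n(KOH).
So n(KOH) consumed by the sample = 0.02699 - 0.003753 = 0.02324 mol.
n(C6H8O6) = 0.02324 / 1 = 0.02324 mol.
mass C6H8O6 = 0.02324 x 176.12 = 4.092 g, so %C6H8O6 = 4.092/4.6834 x 100 = 87.4%.

87.4%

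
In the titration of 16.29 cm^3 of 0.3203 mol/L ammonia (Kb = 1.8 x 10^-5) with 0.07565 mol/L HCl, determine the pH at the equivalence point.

5.23

n(NH3) = 0.3203 x 0.01629 = 0.005218 mol; V(HCl) at equivalence = 0.005218/0.07565 = 0.06897 L.
At equivalence the base is fully converted to NH4+; total volume = 0.08526 L, so [NH4+] = 0.005218/0.08526 = 0.06120 M.
Ka(NH4+) = Kw/Kb = 1.0e-14 / 1.8 x 10^-5 = 5.56e-10.
[H^+] = sqrt(Ka x [NH4+]) = sqrt(5.56e-10 x 0.06120) = 5.83e-6 M.
pH = -log(5.83e-6) = 5.23.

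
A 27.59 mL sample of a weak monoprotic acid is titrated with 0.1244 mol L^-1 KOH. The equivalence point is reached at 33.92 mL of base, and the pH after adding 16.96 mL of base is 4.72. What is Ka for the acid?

16.96 mL is half of the equivalence volume, so this is the half-equivalence point where [HA] = [A^-].
At half-equivalence pH = pKa, so pKa = 4.72.
Ka = 10^(-4.72) = 1.9 x 10^-5.

1.9 x 10^-5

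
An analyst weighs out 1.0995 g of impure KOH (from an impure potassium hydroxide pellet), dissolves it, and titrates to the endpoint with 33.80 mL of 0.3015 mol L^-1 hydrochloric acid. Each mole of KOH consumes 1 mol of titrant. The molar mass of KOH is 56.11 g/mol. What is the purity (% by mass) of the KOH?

52.0%

n(HCl) = 0.3015 x 0.03380 = 0.01019 mol.
n(KOH) = 0.01019 / 1 = 0.01019 mol.
mass of KOH = 0.01019 x 56.11 = 0.5718 g.
% purity = 0.5718 / 1.0995 x 100 = 52.0%.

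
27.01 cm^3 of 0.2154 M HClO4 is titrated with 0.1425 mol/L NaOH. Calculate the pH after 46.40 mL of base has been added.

12.03

n(acid) = 0.2154 x 0.02701 = 0.005818 mol; n(NaOH) added = 0.1425 x 0.04640 = 0.006612 mol.
Base is in excess by 0.006612 - 0.005818 = 0.0007940 mol in a total volume of 0.07341 L.
[OH^-] = 0.0007940/0.07341 = 0.01082 M, so pOH = 1.97 and pH = 14.00 - 1.97 = 12.03.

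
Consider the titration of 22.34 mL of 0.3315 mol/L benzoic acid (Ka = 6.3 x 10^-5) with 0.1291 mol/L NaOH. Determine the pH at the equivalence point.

n(C6H5COOH) = 0.3315 x 0.02234 = 0.007406 mol; V(NaOH) at equivalence = 0.007406/0.1291 = 0.05736 L.
At equivalence all the acid is converted to C6H5COO-; total volume = 0.02234 + 0.05736 = 0.07970 L, so [C6H5COO-] = 0.007406/0.07970 = 0.09292 M.
Kb = Kw/Ka = 1.0e-14 / 6.3 x 10^-5 = 1.59e-10.
[OH^-] = sqrt(Kb x [C6H5COO-]) = sqrt(1.59e-10 x 0.09292) = 3.84e-6 M.
pOH = 5.42, so pH = 14.00 - 5.42 = 8.58.

8.58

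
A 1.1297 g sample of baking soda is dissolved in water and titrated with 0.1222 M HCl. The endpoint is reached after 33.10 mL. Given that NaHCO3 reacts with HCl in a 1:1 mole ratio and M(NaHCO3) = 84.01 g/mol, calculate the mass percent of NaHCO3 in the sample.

n(HCl) = 0.1222 x 0.03310 = 0.004045 mol.
n(NaHCO3) = 0.004045 / 1 = 0.004045 mol.
mass of NaHCO3 = 0.004045 x 84.01 = 0.3398 g.
% purity = 0.3398 / 1.1297 x 100 = 30.1%.

30.1%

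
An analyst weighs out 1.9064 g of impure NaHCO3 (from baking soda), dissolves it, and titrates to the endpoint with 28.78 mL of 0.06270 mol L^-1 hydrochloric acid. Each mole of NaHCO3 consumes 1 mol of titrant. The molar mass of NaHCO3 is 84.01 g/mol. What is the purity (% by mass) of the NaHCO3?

n(HCl) = 0.06270 x 0.02878 = 0.001805 mol.
n(NaHCO3) = 0.001805 / 1 = 0.001805 mol.
mass of NaHCO3 = 0.001805 x 84.01 = 0.1516 g.
% purity = 0.1516 / 1.9064 x 100 = 7.95%.

7.95%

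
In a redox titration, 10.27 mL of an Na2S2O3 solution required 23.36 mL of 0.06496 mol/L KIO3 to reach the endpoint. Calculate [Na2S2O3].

0.887 M

n(KIO3) = 0.06496 x 0.02336 = 0.001517 mol.
From the balanced equation, 1 mol KIO3 reacts with 6 mol Na2S2O3, so n(Na2S2O3) = 0.001517 x 6/1 = 0.009105 mol.
[Na2S2O3] = 0.009105 / 0.01027 L = 0.887 M.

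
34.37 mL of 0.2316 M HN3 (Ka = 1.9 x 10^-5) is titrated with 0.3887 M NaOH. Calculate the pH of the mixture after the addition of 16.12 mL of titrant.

Initial n(HN3) = 0.2316 x 0.03437 = 0.007960 mol.
n(NaOH) added = 0.3887 x 0.01612 = 0.006266 mol, converting that many moles of HN3 to N3-.
Remaining n(HN3) = 0.001694 mol; n(N3-) = 0.006266 mol.
By Henderson-Hasselbalch, pH = pKa + log([A^-]/[HA]) = 4.72 + log(0.006266/0.001694) = 4.72 + (+0.57) = 5.29.

5.29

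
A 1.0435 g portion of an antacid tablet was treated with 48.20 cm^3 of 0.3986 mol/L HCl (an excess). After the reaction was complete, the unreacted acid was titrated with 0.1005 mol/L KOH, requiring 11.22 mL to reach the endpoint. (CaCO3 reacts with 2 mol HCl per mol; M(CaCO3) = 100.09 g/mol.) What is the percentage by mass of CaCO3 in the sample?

86.7%

Total n(HCl) added = 0.3986 x 0.04820 = 0.01921 mol.
n(KOH) used = 0.1005 x 0.01122 = 0.001128 mol, which equals the excess n(HCl).
So n(HCl) consumed by the sample = 0.01921 - 0.001128 = 0.01808 mol.
n(CaCO3) = 0.01808 / 2 = 0.009042 mol.
mass CaCO3 = 0.009042 x 100.09 = 0.9051 g, so %CaCO3 = 0.9051/1.0435 x 100 = 86.7%.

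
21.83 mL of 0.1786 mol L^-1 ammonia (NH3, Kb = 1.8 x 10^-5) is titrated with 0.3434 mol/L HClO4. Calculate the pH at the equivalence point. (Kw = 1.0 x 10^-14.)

5.09

n(NH3) = 0.1786 x 0.02183 = 0.003899 mol; V(HClO4) at equivalence = 0.003899/0.3434 = 0.01135 L.
At equivalence the base is fully converted to NH4+; total volume = 0.03318 L, so [NH4+] = 0.003899/0.03318 = 0.1175 M.
Ka(NH4+) = Kw/Kb = 1.0e-14 / 1.8 x 10^-5 = 5.56e-10.
[H^+] = sqrt(Ka x [NH4+]) = sqrt(5.56e-10 x 0.1175) = 8.08e-6 M.
pH = -log(8.08e-6) = 5.09.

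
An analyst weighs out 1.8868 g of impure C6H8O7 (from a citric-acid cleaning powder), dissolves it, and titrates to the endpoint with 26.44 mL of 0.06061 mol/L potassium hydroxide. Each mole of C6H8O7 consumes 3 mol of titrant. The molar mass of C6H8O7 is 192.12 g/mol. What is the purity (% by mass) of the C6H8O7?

n(KOH) = 0.06061 x 0.02644 = 0.001603 mol.
n(C6H8O7) = 0.001603 / 3 = 0.0005342 mol.
mass of C6H8O7 = 0.0005342 x 192.12 = 0.1026 g.
% purity = 0.1026 / 1.8868 x 100 = 5.44%.

5.44%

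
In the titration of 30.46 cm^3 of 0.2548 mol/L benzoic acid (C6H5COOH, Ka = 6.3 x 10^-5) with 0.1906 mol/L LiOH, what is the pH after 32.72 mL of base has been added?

Initial n(C6H5COOH) = 0.2548 x 0.03046 = 0.007761 mol.
n(LiOH) added = 0.1906 x 0.03272 = 0.006236 mol, converting that many moles of C6H5COOH to C6H5COO-.
Remaining n(C6H5COOH) = 0.001525 mol; n(C6H5COO-) = 0.006236 mol.
By Henderson-Hasselbalch, pH = pKa + log([A^-]/[HA]) = 4.20 + log(0.006236/0.001525) = 4.20 + (+0.61) = 4.81.

4.81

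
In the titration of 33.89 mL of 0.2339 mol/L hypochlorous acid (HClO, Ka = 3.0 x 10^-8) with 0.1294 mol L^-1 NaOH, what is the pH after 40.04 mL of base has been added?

Initial n(HClO) = 0.2339 x 0.03389 = 0.007927 mol.
n(NaOH) added = 0.1294 x 0.04004 = 0.005181 mol, converting that many moles of HClO to ClO-.
Remaining n(HClO) = 0.002746 mol; n(ClO-) = 0.005181 mol.
By Henderson-Hasselbalch, pH = pKa + log([A^-]/[HA]) = 7.52 + log(0.005181/0.002746) = 7.52 + (+0.28) = 7.80.

7.80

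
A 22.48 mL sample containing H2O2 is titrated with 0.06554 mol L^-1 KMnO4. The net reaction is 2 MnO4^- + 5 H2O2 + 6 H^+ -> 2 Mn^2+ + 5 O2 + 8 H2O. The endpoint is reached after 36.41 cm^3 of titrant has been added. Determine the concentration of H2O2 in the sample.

n(KMnO4) = 0.06554 x 0.03641 = 0.002386 mol.
From the balanced equation, 2 mol KMnO4 reacts with 5 mol H2O2, so n(H2O2) = 0.002386 x 5/2 = 0.005966 mol.
[H2O2] = 0.005966 / 0.02248 L = 0.265 M.

0.265 M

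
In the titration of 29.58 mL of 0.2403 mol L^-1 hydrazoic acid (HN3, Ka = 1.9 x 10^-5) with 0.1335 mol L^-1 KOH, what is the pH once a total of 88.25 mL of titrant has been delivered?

12.60

n(acid) = 0.2403 x 0.02958 = 0.007108 mol; n(KOH) added = 0.1335 x 0.08825 = 0.01178 mol.
Base is in excess by 0.01178 - 0.007108 = 0.004673 mol in a total volume of 0.1178 L.
[OH^-] = 0.004673/0.1178 = 0.03966 M, so pOH = 1.40 and pH = 14.00 - 1.40 = 12.60.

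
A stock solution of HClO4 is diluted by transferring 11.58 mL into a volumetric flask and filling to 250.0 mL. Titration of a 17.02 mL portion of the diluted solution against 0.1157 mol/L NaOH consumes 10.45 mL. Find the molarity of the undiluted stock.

n(NaOH) = 0.1157 x 0.01045 = 0.001209 mol.
n(HClO4) in the aliquot = 0.001209 mol.
[diluted HClO4] = 0.001209 / 0.01702 = 0.07104 M.
Dilution factor = 250.0/11.58 = 21.59, so [stock] = 0.07104 x 21.59 = 1.53 M.

1.53 M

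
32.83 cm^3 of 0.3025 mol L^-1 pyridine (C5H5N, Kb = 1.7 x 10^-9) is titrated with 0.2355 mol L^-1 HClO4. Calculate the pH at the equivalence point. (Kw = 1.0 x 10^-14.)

n(C5H5N) = 0.3025 x 0.03283 = 0.009931 mol; V(HClO4) at equivalence = 0.009931/0.2355 = 0.04217 L.
At equivalence the base is fully converted to C5H5NH+; total volume = 0.07500 L, so [C5H5NH+] = 0.009931/0.07500 = 0.1324 M.
Ka(C5H5NH+) = Kw/Kb = 1.0e-14 / 1.7 x 10^-9 = 5.88e-6.
[H^+] = sqrt(Ka x [C5H5NH+]) = sqrt(5.88e-6 x 0.1324) = 0.000883 M.
pH = -log(0.000883) = 3.05.

3.05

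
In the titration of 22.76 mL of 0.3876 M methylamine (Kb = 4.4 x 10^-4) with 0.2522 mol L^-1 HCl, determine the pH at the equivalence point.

5.73

n(CH3NH2) = 0.3876 x 0.02276 = 0.008822 mol; V(HCl) at equivalence = 0.008822/0.2522 = 0.03498 L.
At equivalence the base is fully converted to CH3NH3+; total volume = 0.05774 L, so [CH3NH3+] = 0.008822/0.05774 = 0.1528 M.
Ka(CH3NH3+) = Kw/Kb = 1.0e-14 / 4.4 x 10^-4 = 2.27e-11.
[H^+] = sqrt(Ka x [CH3NH3+]) = sqrt(2.27e-11 x 0.1528) = 1.86e-6 M.
pH = -log(1.86e-6) = 5.73.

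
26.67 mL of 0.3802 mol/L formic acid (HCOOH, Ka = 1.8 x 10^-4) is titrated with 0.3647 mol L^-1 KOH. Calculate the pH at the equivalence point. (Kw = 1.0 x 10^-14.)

n(HCOOH) = 0.3802 x 0.02667 = 0.01014 mol; V(KOH) at equivalence = 0.01014/0.3647 = 0.02780 L.
At equivalence all the acid is converted to HCOO-; total volume = 0.02667 + 0.02780 = 0.05447 L, so [HCOO-] = 0.01014/0.05447 = 0.1861 M.
Kb = Kw/Ka = 1.0e-14 / 1.8 x 10^-4 = 5.56e-11.
[OH^-] = sqrt(Kb x [HCOO-]) = sqrt(5.56e-11 x 0.1861) = 3.22e-6 M.
pOH = 5.49, so pH = 14.00 - 5.49 = 8.51.

8.51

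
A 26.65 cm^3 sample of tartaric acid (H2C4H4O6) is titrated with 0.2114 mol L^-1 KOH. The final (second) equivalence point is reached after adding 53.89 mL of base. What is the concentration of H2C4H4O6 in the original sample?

n(KOH) = 0.2114 x 0.05389 = 0.01139 mol.
At the final (second) equivalence point, 2 mol OH^- react per mol H2C4H4O6, so n(H2C4H4O6) = 0.01139 / 2 = 0.005696 mol.
[H2C4H4O6] = 0.005696 / 0.02665 L = 0.214 M.

0.214 M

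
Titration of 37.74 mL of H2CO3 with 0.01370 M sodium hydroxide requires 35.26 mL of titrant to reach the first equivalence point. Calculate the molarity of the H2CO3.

0.0128 M

n(NaOH) = 0.01370 x 0.03526 = 0.0004831 mol.
At the first equivalence point, 1 mol OH^- react per mol H2CO3, so n(H2CO3) = 0.0004831 / 1 = 0.0004831 mol.
[H2CO3] = 0.0004831 / 0.03774 L = 0.0128 M.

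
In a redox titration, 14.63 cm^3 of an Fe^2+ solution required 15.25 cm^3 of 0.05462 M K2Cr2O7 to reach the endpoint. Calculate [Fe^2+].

n(K2Cr2O7) = 0.05462 x 0.01525 = 0.0008330 mol.
From the balanced equation, 1 mol K2Cr2O7 reacts with 6 mol Fe^2+, so n(Fe^2+) = 0.0008330 x 6/1 = 0.004998 mol.
[Fe^2+] = 0.004998 / 0.01463 L = 0.342 M.

0.342 M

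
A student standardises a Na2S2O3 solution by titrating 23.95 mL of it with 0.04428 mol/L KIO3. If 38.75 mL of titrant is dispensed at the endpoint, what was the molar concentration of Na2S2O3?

n(KIO3) = 0.04428 x 0.03875 = 0.001716 mol.
From the balanced equation, 1 mol KIO3 reacts with 6 mol Na2S2O3, so n(Na2S2O3) = 0.001716 x 6/1 = 0.01030 mol.
[Na2S2O3] = 0.01030 / 0.02395 L = 0.430 M.

0.430 M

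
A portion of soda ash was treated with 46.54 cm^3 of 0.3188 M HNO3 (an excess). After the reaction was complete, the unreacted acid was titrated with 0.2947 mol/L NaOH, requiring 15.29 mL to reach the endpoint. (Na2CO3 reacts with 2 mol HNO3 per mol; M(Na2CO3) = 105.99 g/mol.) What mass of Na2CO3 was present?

0.547 g

Total n(HNO3) added = 0.3188 x 0.04654 = 0.01484 mol.
n(NaOH) used = 0.2947 x 0.01529 = 0.004506 mol, which equals the excess n(HNO3).
So n(HNO3) consumed by the sample = 0.01484 - 0.004506 = 0.01033 mol.
n(Na2CO3) = 0.01033 / 2 = 0.005165 mol.
mass = 0.005165 mol x 105.99 g/mol = 0.547 g.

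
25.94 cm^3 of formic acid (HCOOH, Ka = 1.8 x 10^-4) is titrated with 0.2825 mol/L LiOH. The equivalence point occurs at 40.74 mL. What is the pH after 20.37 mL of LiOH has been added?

3.74

20.37 mL is exactly half the equivalence volume (40.74/2), i.e. the half-equivalence point.
There, n(HA) = n(A^-), so pH = pKa = -log(1.8 x 10^-4) = 3.74.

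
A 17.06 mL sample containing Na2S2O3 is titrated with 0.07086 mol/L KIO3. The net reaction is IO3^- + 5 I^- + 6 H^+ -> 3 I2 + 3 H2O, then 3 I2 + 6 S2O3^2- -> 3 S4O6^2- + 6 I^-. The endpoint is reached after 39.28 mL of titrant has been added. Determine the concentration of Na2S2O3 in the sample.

n(KIO3) = 0.07086 x 0.03928 = 0.002783 mol.
From the balanced equation, 1 mol KIO3 reacts with 6 mol Na2S2O3, so n(Na2S2O3) = 0.002783 x 6/1 = 0.01670 mol.
[Na2S2O3] = 0.01670 / 0.01706 L = 0.979 M.

0.979 M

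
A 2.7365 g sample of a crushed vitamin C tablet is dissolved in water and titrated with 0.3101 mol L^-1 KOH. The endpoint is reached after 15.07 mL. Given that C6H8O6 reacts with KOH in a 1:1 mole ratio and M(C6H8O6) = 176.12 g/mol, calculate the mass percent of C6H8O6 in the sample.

n(KOH) = 0.3101 x 0.01507 = 0.004673 mol.
n(C6H8O6) = 0.004673 / 1 = 0.004673 mol.
mass of C6H8O6 = 0.004673 x 176.12 = 0.8230 g.
% purity = 0.8230 / 2.7365 x 100 = 30.1%.

30.1%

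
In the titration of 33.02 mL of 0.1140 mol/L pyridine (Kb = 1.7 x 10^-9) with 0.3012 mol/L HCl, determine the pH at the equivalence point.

n(C5H5N) = 0.1140 x 0.03302 = 0.003764 mol; V(HCl) at equivalence = 0.003764/0.3012 = 0.01250 L.
At equivalence the base is fully converted to C5H5NH+; total volume = 0.04552 L, so [C5H5NH+] = 0.003764/0.04552 = 0.08270 M.
Ka(C5H5NH+) = Kw/Kb = 1.0e-14 / 1.7 x 10^-9 = 5.88e-6.
[H^+] = sqrt(Ka x [C5H5NH+]) = sqrt(5.88e-6 x 0.08270) = 0.000697 M.
pH = -log(0.000697) = 3.16.

3.16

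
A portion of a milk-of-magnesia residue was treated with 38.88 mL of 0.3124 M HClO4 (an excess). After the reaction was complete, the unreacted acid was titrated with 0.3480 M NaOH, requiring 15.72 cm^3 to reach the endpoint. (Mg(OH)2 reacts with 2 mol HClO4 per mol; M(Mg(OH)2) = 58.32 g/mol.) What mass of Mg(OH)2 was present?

0.195 g

Total n(HClO4) added = 0.3124 x 0.03888 = 0.01215 mol.
n(NaOH) used = 0.3480 x 0.01572 = 0.005471 mol, which equals the excess n(HClO4).
So n(HClO4) consumed by the sample = 0.01215 - 0.005471 = 0.006676 mol.
n(Mg(OH)2) = 0.006676 / 2 = 0.003338 mol.
mass = 0.003338 mol x 58.32 g/mol = 0.195 g.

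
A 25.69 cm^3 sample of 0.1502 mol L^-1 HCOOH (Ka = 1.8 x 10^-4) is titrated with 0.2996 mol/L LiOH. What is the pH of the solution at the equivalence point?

8.37

n(HCOOH) = 0.1502 x 0.02569 = 0.003859 mol; V(LiOH) at equivalence = 0.003859/0.2996 = 0.01288 L.
At equivalence all the acid is converted to HCOO-; total volume = 0.02569 + 0.01288 = 0.03857 L, so [HCOO-] = 0.003859/0.03857 = 0.1000 M.
Kb = Kw/Ka = 1.0e-14 / 1.8 x 10^-4 = 5.56e-11.
[OH^-] = sqrt(Kb x [HCOO-]) = sqrt(5.56e-11 x 0.1000) = 2.36e-6 M.
pOH = 5.63, so pH = 14.00 - 5.63 = 8.37.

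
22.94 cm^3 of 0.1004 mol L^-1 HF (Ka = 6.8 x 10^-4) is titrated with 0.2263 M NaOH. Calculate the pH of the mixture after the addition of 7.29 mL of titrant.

Initial n(HF) = 0.1004 x 0.02294 = 0.002303 mol.
n(NaOH) added = 0.2263 x 0.007290 = 0.001650 mol, converting that many moles of HF to F-.
Remaining n(HF) = 0.0006534 mol; n(F-) = 0.001650 mol.
By Henderson-Hasselbalch, pH = pKa + log([A^-]/[HA]) = 3.17 + log(0.001650/0.0006534) = 3.17 + (+0.40) = 3.57.

3.57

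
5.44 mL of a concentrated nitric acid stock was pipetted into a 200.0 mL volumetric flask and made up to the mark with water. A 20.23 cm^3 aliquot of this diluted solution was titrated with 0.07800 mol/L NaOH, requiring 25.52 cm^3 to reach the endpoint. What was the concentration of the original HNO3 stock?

n(NaOH) = 0.07800 x 0.02552 = 0.001991 mol.
n(HNO3) in the aliquot = 0.001991 mol.
[diluted HNO3] = 0.001991 / 0.02023 = 0.09840 M.
Dilution factor = 200.0/5.440 = 36.76, so [stock] = 0.09840 x 36.76 = 3.62 M.

3.62 M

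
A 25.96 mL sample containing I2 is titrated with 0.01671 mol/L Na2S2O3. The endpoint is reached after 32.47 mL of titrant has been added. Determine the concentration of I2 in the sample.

n(Na2S2O3) = 0.01671 x 0.03247 = 0.0005426 mol.
From the balanced equation, 2 mol Na2S2O3 reacts with 1 mol I2, so n(I2) = 0.0005426 x 1/2 = 0.0002713 mol.
[I2] = 0.0002713 / 0.02596 L = 0.0105 M.

0.0105 M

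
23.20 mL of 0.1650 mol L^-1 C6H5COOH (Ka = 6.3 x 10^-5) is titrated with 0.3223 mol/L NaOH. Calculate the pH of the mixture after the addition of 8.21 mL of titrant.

4.55

Initial n(C6H5COOH) = 0.1650 x 0.02320 = 0.003828 mol.
n(NaOH) added = 0.3223 x 0.008210 = 0.002646 mol, converting that many moles of C6H5COOH to C6H5COO-.
Remaining n(C6H5COOH) = 0.001182 mol; n(C6H5COO-) = 0.002646 mol.
By Henderson-Hasselbalch, pH = pKa + log([A^-]/[HA]) = 4.20 + log(0.002646/0.001182) = 4.20 + (+0.35) = 4.55.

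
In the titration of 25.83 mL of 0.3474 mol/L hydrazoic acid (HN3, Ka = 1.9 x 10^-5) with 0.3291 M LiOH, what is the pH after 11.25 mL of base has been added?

Initial n(HN3) = 0.3474 x 0.02583 = 0.008973 mol.
n(LiOH) added = 0.3291 x 0.01125 = 0.003702 mol, converting that many moles of HN3 to N3-.
Remaining n(HN3) = 0.005271 mol; n(N3-) = 0.003702 mol.
By Henderson-Hasselbalch, pH = pKa + log([A^-]/[HA]) = 4.72 + log(0.003702/0.005271) = 4.72 + (-0.15) = 4.57.

4.57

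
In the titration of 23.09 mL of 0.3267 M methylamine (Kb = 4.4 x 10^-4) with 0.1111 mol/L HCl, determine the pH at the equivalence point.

n(CH3NH2) = 0.3267 x 0.02309 = 0.007544 mol; V(HCl) at equivalence = 0.007544/0.1111 = 0.06790 L.
At equivalence the base is fully converted to CH3NH3+; total volume = 0.09099 L, so [CH3NH3+] = 0.007544/0.09099 = 0.08291 M.
Ka(CH3NH3+) = Kw/Kb = 1.0e-14 / 4.4 x 10^-4 = 2.27e-11.
[H^+] = sqrt(Ka x [CH3NH3+]) = sqrt(2.27e-11 x 0.08291) = 1.37e-6 M.
pH = -log(1.37e-6) = 5.86.

5.86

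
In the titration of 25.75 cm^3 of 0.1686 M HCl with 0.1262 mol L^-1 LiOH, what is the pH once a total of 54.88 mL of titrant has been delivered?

n(acid) = 0.1686 x 0.02575 = 0.004341 mol; n(LiOH) added = 0.1262 x 0.05488 = 0.006926 mol.
Base is in excess by 0.006926 - 0.004341 = 0.002584 mol in a total volume of 0.08063 L.
[OH^-] = 0.002584/0.08063 = 0.03205 M, so pOH = 1.49 and pH = 14.00 - 1.49 = 12.51.

12.51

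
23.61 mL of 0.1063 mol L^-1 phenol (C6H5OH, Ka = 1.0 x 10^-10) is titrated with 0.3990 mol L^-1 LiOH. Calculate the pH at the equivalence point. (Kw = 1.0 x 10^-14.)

n(C6H5OH) = 0.1063 x 0.02361 = 0.002510 mol; V(LiOH) at equivalence = 0.002510/0.3990 = 0.006290 L.
At equivalence all the acid is converted to C6H5O-; total volume = 0.02361 + 0.006290 = 0.02990 L, so [C6H5O-] = 0.002510/0.02990 = 0.08394 M.
Kb = Kw/Ka = 1.0e-14 / 1.0 x 10^-10 = 0.000100.
[OH^-] = sqrt(Kb x [C6H5O-]) = sqrt(0.000100 x 0.08394) = 0.00290 M.
pOH = 2.54, so pH = 14.00 - 2.54 = 11.46.

11.46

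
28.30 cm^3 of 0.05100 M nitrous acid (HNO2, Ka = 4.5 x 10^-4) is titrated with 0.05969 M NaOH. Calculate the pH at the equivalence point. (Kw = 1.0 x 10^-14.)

n(HNO2) = 0.05100 x 0.02830 = 0.001443 mol; V(NaOH) at equivalence = 0.001443/0.05969 = 0.02418 L.
At equivalence all the acid is converted to NO2-; total volume = 0.02830 + 0.02418 = 0.05248 L, so [NO2-] = 0.001443/0.05248 = 0.02750 M.
Kb = Kw/Ka = 1.0e-14 / 4.5 x 10^-4 = 2.22e-11.
[OH^-] = sqrt(Kb x [NO2-]) = sqrt(2.22e-11 x 0.02750) = 7.82e-7 M.
pOH = 6.11, so pH = 14.00 - 6.11 = 7.89.

7.89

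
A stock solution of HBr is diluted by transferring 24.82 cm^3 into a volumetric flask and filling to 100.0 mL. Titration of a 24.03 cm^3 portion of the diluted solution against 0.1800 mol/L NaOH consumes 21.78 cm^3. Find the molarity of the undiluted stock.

n(NaOH) = 0.1800 x 0.02178 = 0.003920 mol.
n(HBr) in the aliquot = 0.003920 mol.
[diluted HBr] = 0.003920 / 0.02403 = 0.1631 M.
Dilution factor = 100.0/24.82 = 4.029, so [stock] = 0.1631 x 4.029 = 0.657 M.

0.657 M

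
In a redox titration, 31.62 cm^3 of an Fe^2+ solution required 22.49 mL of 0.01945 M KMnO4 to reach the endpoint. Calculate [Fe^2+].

n(KMnO4) = 0.01945 x 0.02249 = 0.0004374 mol.
From the balanced equation, 1 mol KMnO4 reacts with 5 mol Fe^2+, so n(Fe^2+) = 0.0004374 x 5/1 = 0.002187 mol.
[Fe^2+] = 0.002187 / 0.03162 L = 0.0692 M.

0.0692 M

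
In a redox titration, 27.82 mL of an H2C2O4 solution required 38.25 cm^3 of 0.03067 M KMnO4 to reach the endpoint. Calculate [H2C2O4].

n(KMnO4) = 0.03067 x 0.03825 = 0.001173 mol.
From the balanced equation, 2 mol KMnO4 reacts with 5 mol H2C2O4, so n(H2C2O4) = 0.001173 x 5/2 = 0.002933 mol.
[H2C2O4] = 0.002933 / 0.02782 L = 0.105 M.

0.105 M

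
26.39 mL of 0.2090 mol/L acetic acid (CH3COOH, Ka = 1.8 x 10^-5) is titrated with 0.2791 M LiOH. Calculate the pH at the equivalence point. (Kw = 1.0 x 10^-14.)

8.91

n(CH3COOH) = 0.2090 x 0.02639 = 0.005516 mol; V(LiOH) at equivalence = 0.005516/0.2791 = 0.01976 L.
At equivalence all the acid is converted to CH3COO-; total volume = 0.02639 + 0.01976 = 0.04615 L, so [CH3COO-] = 0.005516/0.04615 = 0.1195 M.
Kb = Kw/Ka = 1.0e-14 / 1.8 x 10^-5 = 5.56e-10.
[OH^-] = sqrt(Kb x [CH3COO-]) = sqrt(5.56e-10 x 0.1195) = 8.15e-6 M.
pOH = 5.09, so pH = 14.00 - 5.09 = 8.91.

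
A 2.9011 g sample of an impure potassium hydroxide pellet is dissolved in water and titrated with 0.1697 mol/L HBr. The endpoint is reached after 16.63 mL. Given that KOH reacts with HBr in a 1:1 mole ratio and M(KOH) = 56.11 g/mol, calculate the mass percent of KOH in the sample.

5.46%

n(HBr) = 0.1697 x 0.01663 = 0.002822 mol.
n(KOH) = 0.002822 / 1 = 0.002822 mol.
mass of KOH = 0.002822 x 56.11 = 0.1583 g.
% purity = 0.1583 / 2.9011 x 100 = 5.46%.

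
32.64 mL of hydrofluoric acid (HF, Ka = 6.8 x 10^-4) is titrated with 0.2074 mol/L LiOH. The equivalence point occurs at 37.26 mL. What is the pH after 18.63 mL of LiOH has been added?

3.17

18.63 mL is exactly half the equivalence volume (37.26/2), i.e. the half-equivalence point.
There, n(HA) = n(A^-), so pH = pKa = -log(6.8 x 10^-4) = 3.17.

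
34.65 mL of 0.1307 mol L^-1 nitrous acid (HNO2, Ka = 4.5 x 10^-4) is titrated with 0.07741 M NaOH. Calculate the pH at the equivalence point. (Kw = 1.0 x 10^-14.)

n(HNO2) = 0.1307 x 0.03465 = 0.004529 mol; V(NaOH) at equivalence = 0.004529/0.07741 = 0.05850 L.
At equivalence all the acid is converted to NO2-; total volume = 0.03465 + 0.05850 = 0.09315 L, so [NO2-] = 0.004529/0.09315 = 0.04862 M.
Kb = Kw/Ka = 1.0e-14 / 4.5 x 10^-4 = 2.22e-11.
[OH^-] = sqrt(Kb x [NO2-]) = sqrt(2.22e-11 x 0.04862) = 1.04e-6 M.
pOH = 5.98, so pH = 14.00 - 5.98 = 8.02.

8.02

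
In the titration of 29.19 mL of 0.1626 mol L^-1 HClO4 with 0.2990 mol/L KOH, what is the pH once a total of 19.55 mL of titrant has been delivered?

n(acid) = 0.1626 x 0.02919 = 0.004746 mol; n(KOH) added = 0.2990 x 0.01955 = 0.005845 mol.
Base is in excess by 0.005845 - 0.004746 = 0.001099 mol in a total volume of 0.04874 L.
[OH^-] = 0.001099/0.04874 = 0.02255 M, so pOH = 1.65 and pH = 14.00 - 1.65 = 12.35.

12.35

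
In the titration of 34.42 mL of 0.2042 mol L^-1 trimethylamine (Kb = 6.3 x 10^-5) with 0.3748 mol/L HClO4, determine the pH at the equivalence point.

n((CH3)3N) = 0.2042 x 0.03442 = 0.007029 mol; V(HClO4) at equivalence = 0.007029/0.3748 = 0.01875 L.
At equivalence the base is fully converted to (CH3)3NH+; total volume = 0.05317 L, so [(CH3)3NH+] = 0.007029/0.05317 = 0.1322 M.
Ka((CH3)3NH+) = Kw/Kb = 1.0e-14 / 6.3 x 10^-5 = 1.59e-10.
[H^+] = sqrt(Ka x [(CH3)3NH+]) = sqrt(1.59e-10 x 0.1322) = 4.58e-6 M.
pH = -log(4.58e-6) = 5.34.

5.34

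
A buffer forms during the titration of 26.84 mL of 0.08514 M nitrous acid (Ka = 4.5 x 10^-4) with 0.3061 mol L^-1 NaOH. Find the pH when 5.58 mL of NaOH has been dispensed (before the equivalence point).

3.82

Initial n(HNO2) = 0.08514 x 0.02684 = 0.002285 mol.
n(NaOH) added = 0.3061 x 0.005580 = 0.001708 mol, converting that many moles of HNO2 to NO2-.
Remaining n(HNO2) = 0.0005771 mol; n(NO2-) = 0.001708 mol.
By Henderson-Hasselbalch, pH = pKa + log([A^-]/[HA]) = 3.35 + log(0.001708/0.0005771) = 3.35 + (+0.47) = 3.82.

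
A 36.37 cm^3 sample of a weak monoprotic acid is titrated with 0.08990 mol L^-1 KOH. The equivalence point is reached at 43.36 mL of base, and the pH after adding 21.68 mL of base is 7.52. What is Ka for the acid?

21.68 mL is half of the equivalence volume, so this is the half-equivalence point where [HA] = [A^-].
At half-equivalence pH = pKa, so pKa = 7.52.
Ka = 10^(-7.52) = 3.0 x 10^-8.

3.0 x 10^-8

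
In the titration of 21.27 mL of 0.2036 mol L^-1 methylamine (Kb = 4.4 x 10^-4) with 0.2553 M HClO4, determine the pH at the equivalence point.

n(CH3NH2) = 0.2036 x 0.02127 = 0.004331 mol; V(HClO4) at equivalence = 0.004331/0.2553 = 0.01696 L.
At equivalence the base is fully converted to CH3NH3+; total volume = 0.03823 L, so [CH3NH3+] = 0.004331/0.03823 = 0.1133 M.
Ka(CH3NH3+) = Kw/Kb = 1.0e-14 / 4.4 x 10^-4 = 2.27e-11.
[H^+] = sqrt(Ka x [CH3NH3+]) = sqrt(2.27e-11 x 0.1133) = 1.60e-6 M.
pH = -log(1.60e-6) = 5.79.

5.79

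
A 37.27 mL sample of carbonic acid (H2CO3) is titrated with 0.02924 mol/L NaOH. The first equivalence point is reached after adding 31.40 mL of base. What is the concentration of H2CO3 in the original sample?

0.0246 M

n(NaOH) = 0.02924 x 0.03140 = 0.0009181 mol.
At the first equivalence point, 1 mol OH^- react per mol H2CO3, so n(H2CO3) = 0.0009181 / 1 = 0.0009181 mol.
[H2CO3] = 0.0009181 / 0.03727 L = 0.0246 M.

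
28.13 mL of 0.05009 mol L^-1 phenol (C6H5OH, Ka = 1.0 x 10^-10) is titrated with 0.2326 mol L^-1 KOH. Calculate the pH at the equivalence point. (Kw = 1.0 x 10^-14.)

11.31

n(C6H5OH) = 0.05009 x 0.02813 = 0.001409 mol; V(KOH) at equivalence = 0.001409/0.2326 = 0.006058 L.
At equivalence all the acid is converted to C6H5O-; total volume = 0.02813 + 0.006058 = 0.03419 L, so [C6H5O-] = 0.001409/0.03419 = 0.04121 M.
Kb = Kw/Ka = 1.0e-14 / 1.0 x 10^-10 = 0.000100.
[OH^-] = sqrt(Kb x [C6H5O-]) = sqrt(0.000100 x 0.04121) = 0.00203 M.
pOH = 2.69, so pH = 14.00 - 2.69 = 11.31.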